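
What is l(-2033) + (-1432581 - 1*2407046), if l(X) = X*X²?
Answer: -8406409564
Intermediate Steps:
l(X) = X³
l(-2033) + (-1432581 - 1*2407046) = (-2033)³ + (-1432581 - 1*2407046) = -8402569937 + (-1432581 - 2407046) = -8402569937 - 3839627 = -8406409564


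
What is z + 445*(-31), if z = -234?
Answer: -14029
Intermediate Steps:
z + 445*(-31) = -234 + 445*(-31) = -234 - 13795 = -14029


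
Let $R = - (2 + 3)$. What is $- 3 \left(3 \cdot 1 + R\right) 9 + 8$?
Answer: $62$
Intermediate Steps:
$R = -5$ ($R = \left(-1\right) 5 = -5$)
$- 3 \left(3 \cdot 1 + R\right) 9 + 8 = - 3 \left(3 \cdot 1 - 5\right) 9 + 8 = - 3 \left(3 - 5\right) 9 + 8 = \left(-3\right) \left(-2\right) 9 + 8 = 6 \cdot 9 + 8 = 54 + 8 = 62$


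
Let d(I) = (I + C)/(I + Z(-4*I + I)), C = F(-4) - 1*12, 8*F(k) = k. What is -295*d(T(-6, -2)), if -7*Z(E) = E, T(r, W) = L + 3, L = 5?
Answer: 3717/32 ≈ 116.16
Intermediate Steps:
F(k) = k/8
T(r, W) = 8 (T(r, W) = 5 + 3 = 8)
Z(E) = -E/7
C = -25/2 (C = (⅛)*(-4) - 1*12 = -½ - 12 = -25/2 ≈ -12.500)
d(I) = 7*(-25/2 + I)/(10*I) (d(I) = (I - 25/2)/(I - (-4*I + I)/7) = (-25/2 + I)/(I - (-3)*I/7) = (-25/2 + I)/(I + 3*I/7) = (-25/2 + I)/((10*I/7)) = (-25/2 + I)*(7/(10*I)) = 7*(-25/2 + I)/(10*I))
-295*d(T(-6, -2)) = -413*(-25 + 2*8)/(4*8) = -413*(-25 + 16)/(4*8) = -413*(-9)/(4*8) = -295*(-63/160) = 3717/32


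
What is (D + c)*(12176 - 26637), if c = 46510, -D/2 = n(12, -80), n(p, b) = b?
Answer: -674894870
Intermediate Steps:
D = 160 (D = -2*(-80) = 160)
(D + c)*(12176 - 26637) = (160 + 46510)*(12176 - 26637) = 46670*(-14461) = -674894870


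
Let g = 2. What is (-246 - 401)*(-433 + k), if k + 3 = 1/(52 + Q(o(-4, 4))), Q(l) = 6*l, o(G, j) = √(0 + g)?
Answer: 185608125/658 + 1941*√2/1316 ≈ 2.8208e+5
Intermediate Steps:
o(G, j) = √2 (o(G, j) = √(0 + 2) = √2)
k = -3 + 1/(52 + 6*√2) ≈ -2.9835
(-246 - 401)*(-433 + k) = (-246 - 401)*(-433 + (-1961/658 - 3*√2/1316)) = -647*(-286875/658 - 3*√2/1316) = 185608125/658 + 1941*√2/1316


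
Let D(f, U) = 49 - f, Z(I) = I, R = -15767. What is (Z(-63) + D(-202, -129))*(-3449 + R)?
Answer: -3612608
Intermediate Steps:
(Z(-63) + D(-202, -129))*(-3449 + R) = (-63 + (49 - 1*(-202)))*(-3449 - 15767) = (-63 + (49 + 202))*(-19216) = (-63 + 251)*(-19216) = 188*(-19216) = -3612608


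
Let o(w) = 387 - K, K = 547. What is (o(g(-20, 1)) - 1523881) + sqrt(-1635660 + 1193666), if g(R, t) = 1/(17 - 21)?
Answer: -1524041 + I*sqrt(441994) ≈ -1.524e+6 + 664.83*I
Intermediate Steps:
g(R, t) = -1/4 (g(R, t) = 1/(-4) = -1/4)
o(w) = -160 (o(w) = 387 - 1*547 = 387 - 547 = -160)
(o(g(-20, 1)) - 1523881) + sqrt(-1635660 + 1193666) = (-160 - 1523881) + sqrt(-1635660 + 1193666) = -1524041 + sqrt(-441994) = -1524041 + I*sqrt(441994)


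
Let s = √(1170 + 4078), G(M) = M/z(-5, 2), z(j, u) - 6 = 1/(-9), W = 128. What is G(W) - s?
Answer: 1152/53 - 8*√82 ≈ -50.707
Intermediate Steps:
z(j, u) = 53/9 (z(j, u) = 6 + 1/(-9) = 6 - ⅑ = 53/9)
G(M) = 9*M/53 (G(M) = M/(53/9) = M*(9/53) = 9*M/53)
s = 8*√82 (s = √5248 = 8*√82 ≈ 72.443)
G(W) - s = (9/53)*128 - 8*√82 = 1152/53 - 8*√82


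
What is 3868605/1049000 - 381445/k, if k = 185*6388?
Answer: 41717042119/12396872200 ≈ 3.3651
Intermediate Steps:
k = 1181780
3868605/1049000 - 381445/k = 3868605/1049000 - 381445/1181780 = 3868605*(1/1049000) - 381445*1/1181780 = 773721/209800 - 76289/236356 = 41717042119/12396872200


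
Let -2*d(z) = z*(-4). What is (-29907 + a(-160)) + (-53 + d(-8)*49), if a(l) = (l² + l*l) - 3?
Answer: 20453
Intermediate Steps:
d(z) = 2*z (d(z) = -z*(-4)/2 = -(-2)*z = 2*z)
a(l) = -3 + 2*l² (a(l) = (l² + l²) - 3 = 2*l² - 3 = -3 + 2*l²)
(-29907 + a(-160)) + (-53 + d(-8)*49) = (-29907 + (-3 + 2*(-160)²)) + (-53 + (2*(-8))*49) = (-29907 + (-3 + 2*25600)) + (-53 - 16*49) = (-29907 + (-3 + 51200)) + (-53 - 784) = (-29907 + 51197) - 837 = 21290 - 837 = 20453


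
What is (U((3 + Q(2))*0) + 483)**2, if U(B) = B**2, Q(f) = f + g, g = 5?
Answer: 233289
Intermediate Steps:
Q(f) = 5 + f (Q(f) = f + 5 = 5 + f)
(U((3 + Q(2))*0) + 483)**2 = (((3 + (5 + 2))*0)**2 + 483)**2 = (((3 + 7)*0)**2 + 483)**2 = ((10*0)**2 + 483)**2 = (0**2 + 483)**2 = (0 + 483)**2 = 483**2 = 233289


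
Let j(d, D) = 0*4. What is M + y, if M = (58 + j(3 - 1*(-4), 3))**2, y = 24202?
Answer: 27566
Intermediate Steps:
j(d, D) = 0
M = 3364 (M = (58 + 0)**2 = 58**2 = 3364)
M + y = 3364 + 24202 = 27566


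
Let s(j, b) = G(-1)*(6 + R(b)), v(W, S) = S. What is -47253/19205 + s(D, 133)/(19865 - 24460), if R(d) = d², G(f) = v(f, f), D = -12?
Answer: 24540988/17649395 ≈ 1.3905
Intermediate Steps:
G(f) = f
s(j, b) = -6 - b² (s(j, b) = -(6 + b²) = -6 - b²)
-47253/19205 + s(D, 133)/(19865 - 24460) = -47253/19205 + (-6 - 1*133²)/(19865 - 24460) = -47253*1/19205 + (-6 - 1*17689)/(-4595) = -47253/19205 + (-6 - 17689)*(-1/4595) = -47253/19205 - 17695*(-1/4595) = -47253/19205 + 3539/919 = 24540988/17649395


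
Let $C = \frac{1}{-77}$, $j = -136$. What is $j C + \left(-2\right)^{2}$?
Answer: $\frac{444}{77} \approx 5.7662$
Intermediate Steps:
$C = - \frac{1}{77} \approx -0.012987$
$j C + \left(-2\right)^{2} = \left(-136\right) \left(- \frac{1}{77}\right) + \left(-2\right)^{2} = \frac{136}{77} + 4 = \frac{444}{77}$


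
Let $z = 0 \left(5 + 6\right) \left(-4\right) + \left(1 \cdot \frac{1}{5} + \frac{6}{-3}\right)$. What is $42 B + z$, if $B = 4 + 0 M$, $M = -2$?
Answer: $\frac{831}{5} \approx 166.2$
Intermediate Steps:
$B = 4$ ($B = 4 + 0 \left(-2\right) = 4 + 0 = 4$)
$z = - \frac{9}{5}$ ($z = 0 \cdot 11 \left(-4\right) + \left(1 \cdot \frac{1}{5} + 6 \left(- \frac{1}{3}\right)\right) = 0 \left(-4\right) + \left(\frac{1}{5} - 2\right) = 0 - \frac{9}{5} = - \frac{9}{5} \approx -1.8$)
$42 B + z = 42 \cdot 4 - \frac{9}{5} = 168 - \frac{9}{5} = \frac{831}{5}$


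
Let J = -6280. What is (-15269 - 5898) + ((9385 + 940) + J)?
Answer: -17122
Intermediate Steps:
(-15269 - 5898) + ((9385 + 940) + J) = (-15269 - 5898) + ((9385 + 940) - 6280) = -21167 + (10325 - 6280) = -21167 + 4045 = -17122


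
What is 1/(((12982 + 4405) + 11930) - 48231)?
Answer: -1/18914 ≈ -5.2871e-5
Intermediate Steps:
1/(((12982 + 4405) + 11930) - 48231) = 1/((17387 + 11930) - 48231) = 1/(29317 - 48231) = 1/(-18914) = -1/18914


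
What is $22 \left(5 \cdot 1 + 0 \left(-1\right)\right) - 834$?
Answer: $-724$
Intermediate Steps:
$22 \left(5 \cdot 1 + 0 \left(-1\right)\right) - 834 = 22 \left(5 + 0\right) - 834 = 22 \cdot 5 - 834 = 110 - 834 = -724$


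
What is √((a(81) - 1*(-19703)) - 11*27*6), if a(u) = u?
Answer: √18002 ≈ 134.17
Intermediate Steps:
√((a(81) - 1*(-19703)) - 11*27*6) = √((81 - 1*(-19703)) - 11*27*6) = √((81 + 19703) - 297*6) = √(19784 - 1782) = √18002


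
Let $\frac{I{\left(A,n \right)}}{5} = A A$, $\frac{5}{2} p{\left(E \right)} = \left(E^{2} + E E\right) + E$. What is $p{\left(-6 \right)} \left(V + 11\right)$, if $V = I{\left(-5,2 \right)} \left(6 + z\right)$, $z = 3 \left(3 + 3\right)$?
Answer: $\frac{397452}{5} \approx 79490.0$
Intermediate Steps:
$p{\left(E \right)} = \frac{2 E}{5} + \frac{4 E^{2}}{5}$ ($p{\left(E \right)} = \frac{2 \left(\left(E^{2} + E E\right) + E\right)}{5} = \frac{2 \left(\left(E^{2} + E^{2}\right) + E\right)}{5} = \frac{2 \left(2 E^{2} + E\right)}{5} = \frac{2 \left(E + 2 E^{2}\right)}{5} = \frac{2 E}{5} + \frac{4 E^{2}}{5}$)
$z = 18$ ($z = 3 \cdot 6 = 18$)
$I{\left(A,n \right)} = 5 A^{2}$ ($I{\left(A,n \right)} = 5 A A = 5 A^{2}$)
$V = 3000$ ($V = 5 \left(-5\right)^{2} \left(6 + 18\right) = 5 \cdot 25 \cdot 24 = 125 \cdot 24 = 3000$)
$p{\left(-6 \right)} \left(V + 11\right) = \frac{2}{5} \left(-6\right) \left(1 + 2 \left(-6\right)\right) \left(3000 + 11\right) = \frac{2}{5} \left(-6\right) \left(1 - 12\right) 3011 = \frac{2}{5} \left(-6\right) \left(-11\right) 3011 = \frac{132}{5} \cdot 3011 = \frac{397452}{5}$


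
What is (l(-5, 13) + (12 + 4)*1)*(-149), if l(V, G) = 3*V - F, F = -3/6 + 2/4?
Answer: -149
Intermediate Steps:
F = 0 (F = -3*⅙ + 2*(¼) = -½ + ½ = 0)
l(V, G) = 3*V (l(V, G) = 3*V - 1*0 = 3*V + 0 = 3*V)
(l(-5, 13) + (12 + 4)*1)*(-149) = (3*(-5) + (12 + 4)*1)*(-149) = (-15 + 16*1)*(-149) = (-15 + 16)*(-149) = 1*(-149) = -149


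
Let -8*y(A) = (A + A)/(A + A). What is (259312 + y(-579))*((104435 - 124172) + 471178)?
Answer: 936512097295/8 ≈ 1.1706e+11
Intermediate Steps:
y(A) = -1/8 (y(A) = -(A + A)/(8*(A + A)) = -2*A/(8*(2*A)) = -2*A*1/(2*A)/8 = -1/8*1 = -1/8)
(259312 + y(-579))*((104435 - 124172) + 471178) = (259312 - 1/8)*((104435 - 124172) + 471178) = 2074495*(-19737 + 471178)/8 = (2074495/8)*451441 = 936512097295/8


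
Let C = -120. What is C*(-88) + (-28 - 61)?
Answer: 10471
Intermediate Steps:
C*(-88) + (-28 - 61) = -120*(-88) + (-28 - 61) = 10560 - 89 = 10471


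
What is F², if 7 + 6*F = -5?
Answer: 4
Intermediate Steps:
F = -2 (F = -7/6 + (⅙)*(-5) = -7/6 - ⅚ = -2)
F² = (-2)² = 4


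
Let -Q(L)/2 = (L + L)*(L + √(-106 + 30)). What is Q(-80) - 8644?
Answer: -34244 + 640*I*√19 ≈ -34244.0 + 2789.7*I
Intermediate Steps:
Q(L) = -4*L*(L + 2*I*√19) (Q(L) = -2*(L + L)*(L + √(-106 + 30)) = -2*2*L*(L + √(-76)) = -2*2*L*(L + 2*I*√19) = -4*L*(L + 2*I*√19))
Q(-80) - 8644 = -4*(-80)*(-80 + 2*I*√19) - 8644 = (-25600 + 640*I*√19) - 8644 = -34244 + 640*I*√19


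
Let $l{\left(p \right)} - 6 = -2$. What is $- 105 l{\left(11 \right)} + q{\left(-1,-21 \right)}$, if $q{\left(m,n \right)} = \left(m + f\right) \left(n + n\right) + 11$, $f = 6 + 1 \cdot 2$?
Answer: $-703$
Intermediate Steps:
$f = 8$ ($f = 6 + 2 = 8$)
$l{\left(p \right)} = 4$ ($l{\left(p \right)} = 6 - 2 = 4$)
$q{\left(m,n \right)} = 11 + 2 n \left(8 + m\right)$ ($q{\left(m,n \right)} = \left(m + 8\right) \left(n + n\right) + 11 = \left(8 + m\right) 2 n + 11 = 2 n \left(8 + m\right) + 11 = 11 + 2 n \left(8 + m\right)$)
$- 105 l{\left(11 \right)} + q{\left(-1,-21 \right)} = \left(-105\right) 4 + \left(11 + 16 \left(-21\right) + 2 \left(-1\right) \left(-21\right)\right) = -420 + \left(11 - 336 + 42\right) = -420 - 283 = -703$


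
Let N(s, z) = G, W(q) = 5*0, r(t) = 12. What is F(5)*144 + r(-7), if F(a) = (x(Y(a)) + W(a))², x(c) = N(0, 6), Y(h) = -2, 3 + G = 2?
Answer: 156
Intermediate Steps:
G = -1 (G = -3 + 2 = -1)
W(q) = 0
N(s, z) = -1
x(c) = -1
F(a) = 1 (F(a) = (-1 + 0)² = (-1)² = 1)
F(5)*144 + r(-7) = 1*144 + 12 = 144 + 12 = 156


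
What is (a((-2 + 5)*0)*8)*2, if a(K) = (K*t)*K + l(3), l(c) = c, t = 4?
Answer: 48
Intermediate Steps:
a(K) = 3 + 4*K**2 (a(K) = (K*4)*K + 3 = (4*K)*K + 3 = 4*K**2 + 3 = 3 + 4*K**2)
(a((-2 + 5)*0)*8)*2 = ((3 + 4*((-2 + 5)*0)**2)*8)*2 = ((3 + 4*(3*0)**2)*8)*2 = ((3 + 4*0**2)*8)*2 = ((3 + 4*0)*8)*2 = ((3 + 0)*8)*2 = (3*8)*2 = 24*2 = 48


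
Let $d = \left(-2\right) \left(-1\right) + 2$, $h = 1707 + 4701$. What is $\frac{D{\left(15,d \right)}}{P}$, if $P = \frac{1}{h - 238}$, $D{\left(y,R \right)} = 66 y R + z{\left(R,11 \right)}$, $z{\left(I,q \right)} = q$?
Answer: $24501070$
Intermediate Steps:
$h = 6408$
$d = 4$ ($d = 2 + 2 = 4$)
$D{\left(y,R \right)} = 11 + 66 R y$ ($D{\left(y,R \right)} = 66 y R + 11 = 66 R y + 11 = 11 + 66 R y$)
$P = \frac{1}{6170}$ ($P = \frac{1}{6408 - 238} = \frac{1}{6170} \approx 0.00016207$)
$\frac{D{\left(15,d \right)}}{P} = \left(11 + 66 \cdot 4 \cdot 15\right) \frac{1}{\frac{1}{6170}} = \left(11 + 3960\right) 6170 = 3971 \cdot 6170 = 24501070$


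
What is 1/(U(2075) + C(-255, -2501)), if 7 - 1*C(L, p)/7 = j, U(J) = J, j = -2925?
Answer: 1/22599 ≈ 4.4250e-5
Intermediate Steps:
C(L, p) = 20524 (C(L, p) = 49 - 7*(-2925) = 49 + 20475 = 20524)
1/(U(2075) + C(-255, -2501)) = 1/(2075 + 20524) = 1/22599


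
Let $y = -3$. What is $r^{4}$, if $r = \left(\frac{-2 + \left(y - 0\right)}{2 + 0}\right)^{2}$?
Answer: $\frac{390625}{256} \approx 1525.9$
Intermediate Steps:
$r = \frac{25}{4}$ ($r = \left(\frac{-2 - 3}{2 + 0}\right)^{2} = \left(\frac{-2 + \left(-3 + 0\right)}{2}\right)^{2} = \left(\left(-2 - 3\right) \frac{1}{2}\right)^{2} = \left(\left(-5\right) \frac{1}{2}\right)^{2} = \left(- \frac{5}{2}\right)^{2} = \frac{25}{4} \approx 6.25$)
$r^{4} = \left(\frac{25}{4}\right)^{4} = \frac{390625}{256}$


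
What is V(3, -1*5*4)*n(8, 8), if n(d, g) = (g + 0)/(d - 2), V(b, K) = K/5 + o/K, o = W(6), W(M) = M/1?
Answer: -86/15 ≈ -5.7333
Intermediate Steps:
W(M) = M (W(M) = M*1 = M)
o = 6
V(b, K) = 6/K + K/5 (V(b, K) = K/5 + 6/K = 6/K + K/5)
n(d, g) = g/(-2 + d)
V(3, -1*5*4)*n(8, 8) = (6/((-1*5*4)) + (-1*5*4)/5)*(8/(-2 + 8)) = (6/((-5*4)) + (-5*4)/5)*(8/6) = (6/(-20) + (⅕)*(-20))*(8*(⅙)) = (6*(-1/20) - 4)*(4/3) = (-3/10 - 4)*(4/3) = -43/10*4/3 = -86/15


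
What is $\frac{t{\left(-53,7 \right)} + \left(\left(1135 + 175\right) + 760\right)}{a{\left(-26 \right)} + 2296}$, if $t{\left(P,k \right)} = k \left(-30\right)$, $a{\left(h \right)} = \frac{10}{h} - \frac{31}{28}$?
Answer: $\frac{677040}{835201} \approx 0.81063$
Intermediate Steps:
$a{\left(h \right)} = - \frac{31}{28} + \frac{10}{h}$ ($a{\left(h \right)} = \frac{10}{h} - \frac{31}{28} = - \frac{31}{28} + \frac{10}{h}$)
$t{\left(P,k \right)} = - 30 k$
$\frac{t{\left(-53,7 \right)} + \left(\left(1135 + 175\right) + 760\right)}{a{\left(-26 \right)} + 2296} = \frac{\left(-30\right) 7 + \left(\left(1135 + 175\right) + 760\right)}{\left(- \frac{31}{28} + \frac{10}{-26}\right) + 2296} = \frac{-210 + \left(1310 + 760\right)}{\left(- \frac{31}{28} + 10 \left(- \frac{1}{26}\right)\right) + 2296} = \frac{-210 + 2070}{\left(- \frac{31}{28} - \frac{5}{13}\right) + 2296} = \frac{1860}{- \frac{543}{364} + 2296} = \frac{1860}{\frac{835201}{364}} = 1860 \cdot \frac{364}{835201} = \frac{677040}{835201}$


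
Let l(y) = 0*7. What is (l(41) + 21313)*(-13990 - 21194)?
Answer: -749876592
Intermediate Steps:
l(y) = 0
(l(41) + 21313)*(-13990 - 21194) = (0 + 21313)*(-13990 - 21194) = 21313*(-35184) = -749876592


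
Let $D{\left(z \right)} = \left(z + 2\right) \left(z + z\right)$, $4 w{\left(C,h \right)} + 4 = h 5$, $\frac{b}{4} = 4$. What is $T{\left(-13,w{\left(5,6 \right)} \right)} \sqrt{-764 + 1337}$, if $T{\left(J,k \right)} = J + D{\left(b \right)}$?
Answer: $563 \sqrt{573} \approx 13477.0$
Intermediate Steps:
$b = 16$ ($b = 4 \cdot 4 = 16$)
$w{\left(C,h \right)} = -1 + \frac{5 h}{4}$ ($w{\left(C,h \right)} = -1 + \frac{h 5}{4} = -1 + \frac{5 h}{4}$)
$D{\left(z \right)} = 2 z \left(2 + z\right)$ ($D{\left(z \right)} = \left(2 + z\right) 2 z = 2 z \left(2 + z\right)$)
$T{\left(J,k \right)} = 576 + J$ ($T{\left(J,k \right)} = J + 2 \cdot 16 \left(2 + 16\right) = J + 2 \cdot 16 \cdot 18 = J + 576 = 576 + J$)
$T{\left(-13,w{\left(5,6 \right)} \right)} \sqrt{-764 + 1337} = \left(576 - 13\right) \sqrt{-764 + 1337} = 563 \sqrt{573}$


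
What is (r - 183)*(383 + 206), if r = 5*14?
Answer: -66557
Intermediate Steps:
r = 70
(r - 183)*(383 + 206) = (70 - 183)*(383 + 206) = -113*589 = -66557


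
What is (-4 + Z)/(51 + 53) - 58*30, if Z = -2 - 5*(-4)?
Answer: -90473/52 ≈ -1739.9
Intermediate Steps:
Z = 18 (Z = -2 + 20 = 18)
(-4 + Z)/(51 + 53) - 58*30 = (-4 + 18)/(51 + 53) - 58*30 = 14/104 - 1740 = 14*(1/104) - 1740 = 7/52 - 1740 = -90473/52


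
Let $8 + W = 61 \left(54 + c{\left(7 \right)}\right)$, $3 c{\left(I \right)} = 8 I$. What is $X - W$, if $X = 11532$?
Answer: $\frac{21322}{3} \approx 7107.3$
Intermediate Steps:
$c{\left(I \right)} = \frac{8 I}{3}$
$W = \frac{13274}{3}$ ($W = -8 + 61 \left(54 + \frac{8}{3} \cdot 7\right) = -8 + 61 \left(54 + \frac{56}{3}\right) = -8 + 61 \cdot \frac{218}{3} = -8 + \frac{13298}{3} = \frac{13274}{3} \approx 4424.7$)
$X - W = 11532 - \frac{13274}{3} = \frac{21322}{3}$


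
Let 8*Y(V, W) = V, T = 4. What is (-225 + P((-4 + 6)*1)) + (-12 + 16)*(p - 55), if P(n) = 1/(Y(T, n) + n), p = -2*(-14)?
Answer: -1663/5 ≈ -332.60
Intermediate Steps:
Y(V, W) = V/8
p = 28
P(n) = 1/(½ + n) (P(n) = 1/((⅛)*4 + n) = 1/(½ + n))
(-225 + P((-4 + 6)*1)) + (-12 + 16)*(p - 55) = (-225 + 2/(1 + 2*((-4 + 6)*1))) + (-12 + 16)*(28 - 55) = (-225 + 2/(1 + 2*(2*1))) + 4*(-27) = (-225 + 2/(1 + 2*2)) - 108 = (-225 + 2/(1 + 4)) - 108 = (-225 + 2/5) - 108 = (-225 + 2*(⅕)) - 108 = (-225 + ⅖) - 108 = -1123/5 - 108 = -1663/5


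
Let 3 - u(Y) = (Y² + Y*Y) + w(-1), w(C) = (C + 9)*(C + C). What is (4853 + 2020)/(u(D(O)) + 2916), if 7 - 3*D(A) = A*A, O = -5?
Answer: 6873/2863 ≈ 2.4006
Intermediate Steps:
w(C) = 2*C*(9 + C) (w(C) = (9 + C)*(2*C) = 2*C*(9 + C))
D(A) = 7/3 - A²/3 (D(A) = 7/3 - A*A/3 = 7/3 - A²/3)
u(Y) = 19 - 2*Y² (u(Y) = 3 - ((Y² + Y*Y) + 2*(-1)*(9 - 1)) = 3 - ((Y² + Y²) + 2*(-1)*8) = 3 - (2*Y² - 16) = 3 - (-16 + 2*Y²) = 3 + (16 - 2*Y²) = 19 - 2*Y²)
(4853 + 2020)/(u(D(O)) + 2916) = (4853 + 2020)/((19 - 2*(7/3 - ⅓*(-5)²)²) + 2916) = 6873/((19 - 2*(7/3 - ⅓*25)²) + 2916) = 6873/((19 - 2*(7/3 - 25/3)²) + 2916) = 6873/((19 - 2*(-6)²) + 2916) = 6873/((19 - 2*36) + 2916) = 6873/((19 - 72) + 2916) = 6873/(-53 + 2916) = 6873/2863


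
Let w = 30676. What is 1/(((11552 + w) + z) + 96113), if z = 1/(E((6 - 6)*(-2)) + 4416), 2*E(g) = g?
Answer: 4416/610913857 ≈ 7.2285e-6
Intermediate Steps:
E(g) = g/2
z = 1/4416 (z = 1/(((6 - 6)*(-2))/2 + 4416) = 1/((0*(-2))/2 + 4416) = 1/((1/2)*0 + 4416) = 1/(0 + 4416) = 1/4416 ≈ 0.00022645)
1/(((11552 + w) + z) + 96113) = 1/(((11552 + 30676) + 1/4416) + 96113) = 1/((42228 + 1/4416) + 96113) = 1/(186478849/4416 + 96113) = 1/(610913857/4416) = 4416/610913857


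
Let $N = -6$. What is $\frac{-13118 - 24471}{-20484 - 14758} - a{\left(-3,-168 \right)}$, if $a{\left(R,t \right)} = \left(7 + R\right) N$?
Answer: $\frac{883397}{35242} \approx 25.067$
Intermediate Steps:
$a{\left(R,t \right)} = -42 - 6 R$ ($a{\left(R,t \right)} = \left(7 + R\right) \left(-6\right) = -42 - 6 R$)
$\frac{-13118 - 24471}{-20484 - 14758} - a{\left(-3,-168 \right)} = \frac{-13118 - 24471}{-20484 - 14758} - \left(-42 - -18\right) = - \frac{37589}{-35242} - \left(-42 + 18\right) = \left(-37589\right) \left(- \frac{1}{35242}\right) - -24 = \frac{37589}{35242} + 24 = \frac{883397}{35242}$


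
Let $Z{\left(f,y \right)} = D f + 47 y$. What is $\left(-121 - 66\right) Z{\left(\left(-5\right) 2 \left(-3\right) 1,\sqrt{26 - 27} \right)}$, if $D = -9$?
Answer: $50490 - 8789 i \approx 50490.0 - 8789.0 i$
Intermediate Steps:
$Z{\left(f,y \right)} = - 9 f + 47 y$
$\left(-121 - 66\right) Z{\left(\left(-5\right) 2 \left(-3\right) 1,\sqrt{26 - 27} \right)} = \left(-121 - 66\right) \left(- 9 \left(-5\right) 2 \left(-3\right) 1 + 47 \sqrt{26 - 27}\right) = - 187 \left(- 9 \left(-10\right) \left(-3\right) 1 + 47 \sqrt{-1}\right) = - 187 \left(- 9 \cdot 30 \cdot 1 + 47 i\right) = - 187 \left(\left(-9\right) 30 + 47 i\right) = - 187 \left(-270 + 47 i\right) = 50490 - 8789 i$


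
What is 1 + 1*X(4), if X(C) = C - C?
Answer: 1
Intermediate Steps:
X(C) = 0
1 + 1*X(4) = 1 + 1*0 = 1 + 0 = 1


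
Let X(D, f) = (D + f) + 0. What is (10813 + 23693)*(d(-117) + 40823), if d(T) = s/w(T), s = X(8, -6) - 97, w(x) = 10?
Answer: 1408310631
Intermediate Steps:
X(D, f) = D + f
s = -95 (s = (8 - 6) - 97 = 2 - 97 = -95)
d(T) = -19/2 (d(T) = -95/10 = -95*⅒ = -19/2)
(10813 + 23693)*(d(-117) + 40823) = (10813 + 23693)*(-19/2 + 40823) = 34506*(81627/2) = 1408310631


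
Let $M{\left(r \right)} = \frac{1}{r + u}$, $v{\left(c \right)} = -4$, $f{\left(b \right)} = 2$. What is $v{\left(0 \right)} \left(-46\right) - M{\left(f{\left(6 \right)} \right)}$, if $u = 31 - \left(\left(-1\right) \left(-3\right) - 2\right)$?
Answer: $\frac{5887}{32} \approx 183.97$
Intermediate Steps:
$u = 30$ ($u = 31 - \left(3 - 2\right) = 31 - 1 = 30$)
$M{\left(r \right)} = \frac{1}{30 + r}$ ($M{\left(r \right)} = \frac{1}{r + 30} = \frac{1}{30 + r}$)
$v{\left(0 \right)} \left(-46\right) - M{\left(f{\left(6 \right)} \right)} = \left(-4\right) \left(-46\right) - \frac{1}{30 + 2} = 184 - \frac{1}{32} = \frac{5887}{32}$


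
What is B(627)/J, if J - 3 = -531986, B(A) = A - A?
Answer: 0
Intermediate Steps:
B(A) = 0
J = -531983 (J = 3 - 531986 = -531983)
B(627)/J = 0/(-531983) = 0*(-1/531983) = 0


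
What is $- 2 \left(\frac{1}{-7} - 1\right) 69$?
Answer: $\frac{1104}{7} \approx 157.71$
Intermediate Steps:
$- 2 \left(\frac{1}{-7} - 1\right) 69 = - 2 \left(- \frac{1}{7} - 1\right) 69 = \left(-2\right) \left(- \frac{8}{7}\right) 69 = \frac{16}{7} \cdot 69 = \frac{1104}{7}$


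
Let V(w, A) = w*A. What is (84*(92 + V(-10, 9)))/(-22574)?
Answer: -84/11287 ≈ -0.0074422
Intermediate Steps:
V(w, A) = A*w
(84*(92 + V(-10, 9)))/(-22574) = (84*(92 + 9*(-10)))/(-22574) = (84*(92 - 90))*(-1/22574) = (84*2)*(-1/22574) = 168*(-1/22574) = -84/11287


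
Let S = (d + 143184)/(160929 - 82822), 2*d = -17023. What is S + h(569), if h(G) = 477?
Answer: 74783423/156214 ≈ 478.72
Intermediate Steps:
d = -17023/2 (d = (1/2)*(-17023) = -17023/2 ≈ -8511.5)
S = 269345/156214 (S = (-17023/2 + 143184)/(160929 - 82822) = (269345/2)/78107 = (269345/2)*(1/78107) = 269345/156214 ≈ 1.7242)
S + h(569) = 269345/156214 + 477 = 74783423/156214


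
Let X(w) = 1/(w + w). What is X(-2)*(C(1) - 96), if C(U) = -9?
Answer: 105/4 ≈ 26.250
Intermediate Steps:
X(w) = 1/(2*w)
X(-2)*(C(1) - 96) = ((½)/(-2))*(-9 - 96) = ((½)*(-½))*(-105) = -¼*(-105) = 105/4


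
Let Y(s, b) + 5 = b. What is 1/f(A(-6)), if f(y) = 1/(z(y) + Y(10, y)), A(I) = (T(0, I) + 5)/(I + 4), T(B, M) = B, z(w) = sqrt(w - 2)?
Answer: -15/2 + 3*I*sqrt(2)/2 ≈ -7.5 + 2.1213*I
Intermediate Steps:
z(w) = sqrt(-2 + w)
A(I) = 5/(4 + I) (A(I) = (0 + 5)/(I + 4) = 5/(4 + I))
Y(s, b) = -5 + b
f(y) = 1/(-5 + y + sqrt(-2 + y)) (f(y) = 1/(sqrt(-2 + y) + (-5 + y)) = 1/(-5 + y + sqrt(-2 + y)))
1/f(A(-6)) = 1/(1/(-5 + 5/(4 - 6) + sqrt(-2 + 5/(4 - 6)))) = 1/(1/(-5 + 5/(-2) + sqrt(-2 + 5/(-2)))) = 1/(1/(-5 + 5*(-1/2) + sqrt(-2 + 5*(-1/2)))) = 1/(1/(-5 - 5/2 + sqrt(-2 - 5/2))) = 1/(1/(-5 - 5/2 + sqrt(-9/2))) = 1/(1/(-5 - 5/2 + 3*I*sqrt(2)/2)) = 1/(1/(-15/2 + 3*I*sqrt(2)/2)) = -15/2 + 3*I*sqrt(2)/2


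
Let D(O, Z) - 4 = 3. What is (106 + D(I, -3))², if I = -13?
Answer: 12769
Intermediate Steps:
D(O, Z) = 7 (D(O, Z) = 4 + 3 = 7)
(106 + D(I, -3))² = (106 + 7)² = 113² = 12769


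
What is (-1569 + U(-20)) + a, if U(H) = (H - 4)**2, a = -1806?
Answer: -2799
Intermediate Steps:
U(H) = (-4 + H)**2
(-1569 + U(-20)) + a = (-1569 + (-4 - 20)**2) - 1806 = (-1569 + (-24)**2) - 1806 = (-1569 + 576) - 1806 = -993 - 1806 = -2799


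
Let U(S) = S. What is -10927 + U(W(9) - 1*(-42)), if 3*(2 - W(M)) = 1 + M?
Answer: -32659/3 ≈ -10886.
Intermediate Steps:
W(M) = 5/3 - M/3 (W(M) = 2 - (1 + M)/3 = 2 + (-⅓ - M/3) = 5/3 - M/3)
-10927 + U(W(9) - 1*(-42)) = -10927 + ((5/3 - ⅓*9) - 1*(-42)) = -10927 + ((5/3 - 3) + 42) = -10927 + (-4/3 + 42) = -10927 + 122/3 = -32659/3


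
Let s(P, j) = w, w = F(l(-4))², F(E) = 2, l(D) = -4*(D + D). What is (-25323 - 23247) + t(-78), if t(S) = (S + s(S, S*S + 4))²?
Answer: -43094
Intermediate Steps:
l(D) = -8*D
w = 4 (w = 2² = 4)
s(P, j) = 4
t(S) = (4 + S)² (t(S) = (S + 4)² = (4 + S)²)
(-25323 - 23247) + t(-78) = (-25323 - 23247) + (4 - 78)² = -48570 + (-74)² = -48570 + 5476 = -43094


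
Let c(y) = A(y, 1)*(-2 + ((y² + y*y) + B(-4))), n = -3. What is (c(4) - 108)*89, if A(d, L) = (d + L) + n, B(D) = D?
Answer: -4984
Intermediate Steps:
A(d, L) = -3 + L + d (A(d, L) = (d + L) - 3 = (L + d) - 3 = -3 + L + d)
c(y) = (-6 + 2*y²)*(-2 + y) (c(y) = (-3 + 1 + y)*(-2 + ((y² + y*y) - 4)) = (-2 + y)*(-2 + ((y² + y²) - 4)) = (-2 + y)*(-2 + (2*y² - 4)) = (-2 + y)*(-2 + (-4 + 2*y²)) = (-2 + y)*(-6 + 2*y²) = (-6 + 2*y²)*(-2 + y))
(c(4) - 108)*89 = (2*(-3 + 4²)*(-2 + 4) - 108)*89 = (2*(-3 + 16)*2 - 108)*89 = (2*13*2 - 108)*89 = (52 - 108)*89 = -56*89 = -4984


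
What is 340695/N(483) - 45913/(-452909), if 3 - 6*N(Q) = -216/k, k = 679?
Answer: 209544638003953/340134659 ≈ 6.1606e+5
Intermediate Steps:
N(Q) = 751/1358 (N(Q) = 1/2 - (-36)/679 = 1/2 - 1/6*(-216/679) = 1/2 + 36/679 = 751/1358)
340695/N(483) - 45913/(-452909) = 340695/(751/1358) - 45913/(-452909) = 340695*(1358/751) - 45913*(-1/452909) = 462663810/751 + 45913/452909 = 209544638003953/340134659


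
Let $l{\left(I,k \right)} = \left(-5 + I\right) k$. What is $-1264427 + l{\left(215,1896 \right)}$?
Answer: $-866267$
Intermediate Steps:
$l{\left(I,k \right)} = k \left(-5 + I\right)$
$-1264427 + l{\left(215,1896 \right)} = -1264427 + 1896 \left(-5 + 215\right) = -1264427 + 1896 \cdot 210 = -1264427 + 398160 = -866267$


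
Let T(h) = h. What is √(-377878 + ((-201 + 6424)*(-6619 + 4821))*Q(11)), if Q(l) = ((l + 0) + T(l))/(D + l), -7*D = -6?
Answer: 3*I*√16180045730/83 ≈ 4597.6*I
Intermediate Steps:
D = 6/7 (D = -⅐*(-6) = 6/7 ≈ 0.85714)
Q(l) = 2*l/(6/7 + l) (Q(l) = ((l + 0) + l)/(6/7 + l) = (l + l)/(6/7 + l) = (2*l)/(6/7 + l) = 2*l/(6/7 + l))
√(-377878 + ((-201 + 6424)*(-6619 + 4821))*Q(11)) = √(-377878 + ((-201 + 6424)*(-6619 + 4821))*(14*11/(6 + 7*11))) = √(-377878 + (6223*(-1798))*(14*11/(6 + 77))) = √(-377878 - 156645356*11/83) = √(-377878 - 11188954*154/83) = √(-377878 - 1723098916/83) = √(-1754462790/83) = 3*I*√16180045730/83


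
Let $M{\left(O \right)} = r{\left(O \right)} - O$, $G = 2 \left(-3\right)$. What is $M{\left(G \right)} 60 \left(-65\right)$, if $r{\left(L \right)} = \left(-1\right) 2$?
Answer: $-15600$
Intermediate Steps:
$G = -6$
$r{\left(L \right)} = -2$
$M{\left(O \right)} = -2 - O$
$M{\left(G \right)} 60 \left(-65\right) = \left(-2 - -6\right) 60 \left(-65\right) = \left(-2 + 6\right) 60 \left(-65\right) = 4 \cdot 60 \left(-65\right) = 240 \left(-65\right) = -15600$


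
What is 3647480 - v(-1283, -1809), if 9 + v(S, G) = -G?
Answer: 3645680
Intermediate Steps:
v(S, G) = -9 - G
3647480 - v(-1283, -1809) = 3647480 - (-9 - 1*(-1809)) = 3647480 - (-9 + 1809) = 3647480 - 1*1800 = 3647480 - 1800 = 3645680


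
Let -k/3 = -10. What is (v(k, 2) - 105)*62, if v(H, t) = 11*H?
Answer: 13950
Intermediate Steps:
k = 30 (k = -3*(-10) = 30)
(v(k, 2) - 105)*62 = (11*30 - 105)*62 = (330 - 105)*62 = 225*62 = 13950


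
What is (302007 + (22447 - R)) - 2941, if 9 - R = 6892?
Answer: 328396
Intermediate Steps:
R = -6883 (R = 9 - 1*6892 = 9 - 6892 = -6883)
(302007 + (22447 - R)) - 2941 = (302007 + (22447 - 1*(-6883))) - 2941 = (302007 + (22447 + 6883)) - 2941 = (302007 + 29330) - 2941 = 331337 - 2941 = 328396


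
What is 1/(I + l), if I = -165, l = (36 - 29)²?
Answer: -1/116 ≈ -0.0086207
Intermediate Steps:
l = 49 (l = 7² = 49)
1/(I + l) = 1/(-165 + 49) = 1/(-116) = -1/116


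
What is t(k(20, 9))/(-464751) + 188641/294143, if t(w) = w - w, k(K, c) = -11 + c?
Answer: 1763/2749 ≈ 0.64132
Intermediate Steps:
t(w) = 0
t(k(20, 9))/(-464751) + 188641/294143 = 0/(-464751) + 188641/294143 = 0*(-1/464751) + 188641*(1/294143) = 0 + 1763/2749 = 1763/2749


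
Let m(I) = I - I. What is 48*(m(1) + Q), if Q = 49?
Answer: 2352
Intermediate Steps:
m(I) = 0
48*(m(1) + Q) = 48*(0 + 49) = 48*49 = 2352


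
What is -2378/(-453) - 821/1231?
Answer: 2555405/557643 ≈ 4.5825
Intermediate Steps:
-2378/(-453) - 821/1231 = -2378*(-1/453) - 821*1/1231 = 2378/453 - 821/1231 = 2555405/557643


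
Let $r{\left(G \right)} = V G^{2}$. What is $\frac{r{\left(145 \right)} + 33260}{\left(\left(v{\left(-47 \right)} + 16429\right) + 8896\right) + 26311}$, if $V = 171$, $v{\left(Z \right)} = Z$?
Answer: $\frac{3628535}{51589} \approx 70.335$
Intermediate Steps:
$r{\left(G \right)} = 171 G^{2}$
$\frac{r{\left(145 \right)} + 33260}{\left(\left(v{\left(-47 \right)} + 16429\right) + 8896\right) + 26311} = \frac{171 \cdot 145^{2} + 33260}{\left(\left(-47 + 16429\right) + 8896\right) + 26311} = \frac{171 \cdot 21025 + 33260}{\left(16382 + 8896\right) + 26311} = \frac{3595275 + 33260}{25278 + 26311} = \frac{3628535}{51589}$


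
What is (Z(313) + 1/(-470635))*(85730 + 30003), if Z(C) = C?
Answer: 17048484026682/470635 ≈ 3.6224e+7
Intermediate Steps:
(Z(313) + 1/(-470635))*(85730 + 30003) = (313 + 1/(-470635))*(85730 + 30003) = (313 - 1/470635)*115733 = (147308754/470635)*115733 = 17048484026682/470635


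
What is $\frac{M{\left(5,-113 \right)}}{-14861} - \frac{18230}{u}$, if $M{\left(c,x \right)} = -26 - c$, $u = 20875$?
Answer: $- \frac{54053781}{62044675} \approx -0.87121$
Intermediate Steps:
$\frac{M{\left(5,-113 \right)}}{-14861} - \frac{18230}{u} = \frac{-26 - 5}{-14861} - \frac{18230}{20875} = \left(-26 - 5\right) \left(- \frac{1}{14861}\right) - \frac{3646}{4175} = \left(-31\right) \left(- \frac{1}{14861}\right) - \frac{3646}{4175} = \frac{31}{14861} - \frac{3646}{4175} = - \frac{54053781}{62044675}$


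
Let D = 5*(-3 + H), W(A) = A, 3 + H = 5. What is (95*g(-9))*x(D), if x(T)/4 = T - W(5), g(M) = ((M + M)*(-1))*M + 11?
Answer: 573800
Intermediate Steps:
H = 2 (H = -3 + 5 = 2)
g(M) = 11 - 2*M**2 (g(M) = ((2*M)*(-1))*M + 11 = (-2*M)*M + 11 = -2*M**2 + 11 = 11 - 2*M**2)
D = -5 (D = 5*(-3 + 2) = 5*(-1) = -5)
x(T) = -20 + 4*T (x(T) = 4*(T - 1*5) = 4*(T - 5) = 4*(-5 + T) = -20 + 4*T)
(95*g(-9))*x(D) = (95*(11 - 2*(-9)**2))*(-20 + 4*(-5)) = (95*(11 - 2*81))*(-20 - 20) = (95*(11 - 162))*(-40) = (95*(-151))*(-40) = -14345*(-40) = 573800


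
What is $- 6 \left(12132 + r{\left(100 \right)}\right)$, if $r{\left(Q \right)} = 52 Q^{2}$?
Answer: $-3192792$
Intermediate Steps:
$- 6 \left(12132 + r{\left(100 \right)}\right) = - 6 \left(12132 + 52 \cdot 100^{2}\right) = - 6 \left(12132 + 52 \cdot 10000\right) = - 6 \left(12132 + 520000\right) = \left(-6\right) 532132 = -3192792$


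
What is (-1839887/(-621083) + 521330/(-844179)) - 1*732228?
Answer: -383909737514052013/524305225857 ≈ -7.3223e+5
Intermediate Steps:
(-1839887/(-621083) + 521330/(-844179)) - 1*732228 = (-1839887*(-1/621083) + 521330*(-1/844179)) - 732228 = (1839887/621083 - 521330/844179) - 732228 = 1229404767383/524305225857 - 732228 = -383909737514052013/524305225857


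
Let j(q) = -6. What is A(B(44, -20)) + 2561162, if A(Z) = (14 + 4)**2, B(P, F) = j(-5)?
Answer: 2561486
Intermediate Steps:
B(P, F) = -6
A(Z) = 324 (A(Z) = 18**2 = 324)
A(B(44, -20)) + 2561162 = 324 + 2561162 = 2561486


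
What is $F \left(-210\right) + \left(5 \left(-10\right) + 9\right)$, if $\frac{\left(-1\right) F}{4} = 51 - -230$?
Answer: $235999$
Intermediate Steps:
$F = -1124$ ($F = - 4 \left(51 - -230\right) = - 4 \left(51 + 230\right) = \left(-4\right) 281 = -1124$)
$F \left(-210\right) + \left(5 \left(-10\right) + 9\right) = \left(-1124\right) \left(-210\right) + \left(5 \left(-10\right) + 9\right) = 236040 + \left(-50 + 9\right) = 236040 - 41 = 235999$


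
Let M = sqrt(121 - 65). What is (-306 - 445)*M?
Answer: -1502*sqrt(14) ≈ -5620.0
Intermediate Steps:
M = 2*sqrt(14) (M = sqrt(56) = 2*sqrt(14) ≈ 7.4833)
(-306 - 445)*M = (-306 - 445)*(2*sqrt(14)) = -1502*sqrt(14)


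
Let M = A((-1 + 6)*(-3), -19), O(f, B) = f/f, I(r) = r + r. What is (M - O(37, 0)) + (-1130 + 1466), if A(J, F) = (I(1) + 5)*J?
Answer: 230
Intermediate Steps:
I(r) = 2*r
O(f, B) = 1
A(J, F) = 7*J (A(J, F) = (2*1 + 5)*J = (2 + 5)*J = 7*J)
M = -105 (M = 7*((-1 + 6)*(-3)) = 7*(5*(-3)) = 7*(-15) = -105)
(M - O(37, 0)) + (-1130 + 1466) = (-105 - 1*1) + (-1130 + 1466) = (-105 - 1) + 336 = -106 + 336 = 230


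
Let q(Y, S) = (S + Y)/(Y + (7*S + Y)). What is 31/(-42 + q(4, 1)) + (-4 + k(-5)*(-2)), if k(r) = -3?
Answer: 157/125 ≈ 1.2560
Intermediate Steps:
q(Y, S) = (S + Y)/(2*Y + 7*S) (q(Y, S) = (S + Y)/(Y + (Y + 7*S)) = (S + Y)/(2*Y + 7*S))
31/(-42 + q(4, 1)) + (-4 + k(-5)*(-2)) = 31/(-42 + (1 + 4)/(2*4 + 7*1)) + (-4 - 3*(-2)) = 31/(-42 + 5/(8 + 7)) + (-4 + 6) = 31/(-42 + 5/15) + 2 = 31/(-42 + (1/15)*5) + 2 = 31/(-42 + ⅓) + 2 = 31/(-125/3) + 2 = 31*(-3/125) + 2 = -93/125 + 2 = 157/125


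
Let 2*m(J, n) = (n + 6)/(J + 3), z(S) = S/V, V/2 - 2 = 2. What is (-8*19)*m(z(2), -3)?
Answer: -912/13 ≈ -70.154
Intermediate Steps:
V = 8 (V = 4 + 2*2 = 4 + 4 = 8)
z(S) = S/8
m(J, n) = (6 + n)/(2*(3 + J)) (m(J, n) = ((n + 6)/(J + 3))/2 = ((6 + n)/(3 + J))/2 = (6 + n)/(2*(3 + J)))
(-8*19)*m(z(2), -3) = (-8*19)*((6 - 3)/(2*(3 + (1/8)*2))) = -76*3/(3 + 1/4) = -76*3/13/4 = -76*4*3/13 = -152*6/13 = -912/13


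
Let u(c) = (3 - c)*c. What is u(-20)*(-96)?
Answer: 44160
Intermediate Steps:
u(c) = c*(3 - c)
u(-20)*(-96) = -20*(3 - 1*(-20))*(-96) = -20*(3 + 20)*(-96) = -20*23*(-96) = -460*(-96) = 44160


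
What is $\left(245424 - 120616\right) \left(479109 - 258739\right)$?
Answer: $27503938960$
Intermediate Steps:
$\left(245424 - 120616\right) \left(479109 - 258739\right) = 124808 \cdot 220370 = 27503938960$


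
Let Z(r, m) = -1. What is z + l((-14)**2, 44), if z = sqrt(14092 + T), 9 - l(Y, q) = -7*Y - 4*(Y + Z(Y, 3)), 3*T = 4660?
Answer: 2161 + 2*sqrt(35202)/3 ≈ 2286.1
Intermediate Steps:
T = 4660/3 (T = (1/3)*4660 = 4660/3 ≈ 1553.3)
l(Y, q) = 5 + 11*Y (l(Y, q) = 9 - (-7*Y - 4*(Y - 1)) = 9 - (-7*Y - 4*(-1 + Y)) = 9 - (-7*Y + (4 - 4*Y)) = 9 - (4 - 11*Y) = 9 + (-4 + 11*Y) = 5 + 11*Y)
z = 2*sqrt(35202)/3 (z = sqrt(14092 + 4660/3) = sqrt(46936/3) = 2*sqrt(35202)/3 ≈ 125.08)
z + l((-14)**2, 44) = 2*sqrt(35202)/3 + (5 + 11*(-14)**2) = 2*sqrt(35202)/3 + (5 + 11*196) = 2*sqrt(35202)/3 + (5 + 2156) = 2*sqrt(35202)/3 + 2161 = 2161 + 2*sqrt(35202)/3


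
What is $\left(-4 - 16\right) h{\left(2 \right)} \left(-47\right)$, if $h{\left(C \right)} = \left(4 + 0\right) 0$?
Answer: $0$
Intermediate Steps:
$h{\left(C \right)} = 0$ ($h{\left(C \right)} = 4 \cdot 0 = 0$)
$\left(-4 - 16\right) h{\left(2 \right)} \left(-47\right) = \left(-4 - 16\right) 0 \left(-47\right) = \left(-20\right) 0 \left(-47\right) = 0 \left(-47\right) = 0$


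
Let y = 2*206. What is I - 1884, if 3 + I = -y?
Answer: -2299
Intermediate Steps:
y = 412
I = -415 (I = -3 - 1*412 = -3 - 412 = -415)
I - 1884 = -415 - 1884 = -2299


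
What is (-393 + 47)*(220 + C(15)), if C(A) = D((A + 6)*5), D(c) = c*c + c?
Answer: -3927100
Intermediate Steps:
D(c) = c + c² (D(c) = c² + c = c + c²)
C(A) = (30 + 5*A)*(31 + 5*A) (C(A) = ((A + 6)*5)*(1 + (A + 6)*5) = ((6 + A)*5)*(1 + (6 + A)*5) = (30 + 5*A)*(1 + (30 + 5*A)) = (30 + 5*A)*(31 + 5*A))
(-393 + 47)*(220 + C(15)) = (-393 + 47)*(220 + 5*(6 + 15)*(31 + 5*15)) = -346*(220 + 5*21*(31 + 75)) = -346*(220 + 5*21*106) = -346*(220 + 11130) = -346*11350 = -3927100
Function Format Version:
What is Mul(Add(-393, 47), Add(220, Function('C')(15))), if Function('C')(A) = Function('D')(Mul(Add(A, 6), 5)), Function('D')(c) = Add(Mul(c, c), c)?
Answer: -3927100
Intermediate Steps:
Function('D')(c) = Add(c, Pow(c, 2)) (Function('D')(c) = Add(Pow(c, 2), c) = Add(c, Pow(c, 2)))
Function('C')(A) = Mul(Add(30, Mul(5, A)), Add(31, Mul(5, A))) (Function('C')(A) = Mul(Mul(Add(A, 6), 5), Add(1, Mul(Add(A, 6), 5))) = Mul(Mul(Add(6, A), 5), Add(1, Mul(Add(6, A), 5))) = Mul(Add(30, Mul(5, A)), Add(1, Add(30, Mul(5, A)))) = Mul(Add(30, Mul(5, A)), Add(31, Mul(5, A))))
Mul(Add(-393, 47), Add(220, Function('C')(15))) = Mul(Add(-393, 47), Add(220, Mul(5, Add(6, 15), Add(31, Mul(5, 15))))) = Mul(-346, Add(220, Mul(5, 21, Add(31, 75)))) = Mul(-346, Add(220, Mul(5, 21, 106))) = Mul(-346, Add(220, 11130)) = Mul(-346, 11350) = -3927100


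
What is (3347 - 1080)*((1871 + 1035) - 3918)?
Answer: -2294204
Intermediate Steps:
(3347 - 1080)*((1871 + 1035) - 3918) = 2267*(2906 - 3918) = 2267*(-1012) = -2294204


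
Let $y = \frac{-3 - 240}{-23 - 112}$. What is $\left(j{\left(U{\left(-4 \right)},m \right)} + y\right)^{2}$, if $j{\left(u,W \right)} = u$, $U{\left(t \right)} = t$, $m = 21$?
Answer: $\frac{121}{25} \approx 4.84$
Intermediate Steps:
$y = \frac{9}{5}$ ($y = - \frac{243}{-135} = \left(-243\right) \left(- \frac{1}{135}\right) = \frac{9}{5} \approx 1.8$)
$\left(j{\left(U{\left(-4 \right)},m \right)} + y\right)^{2} = \left(-4 + \frac{9}{5}\right)^{2} = \left(- \frac{11}{5}\right)^{2} = \frac{121}{25}$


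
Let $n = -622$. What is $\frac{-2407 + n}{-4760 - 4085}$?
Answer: $\frac{3029}{8845} \approx 0.34245$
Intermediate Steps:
$\frac{-2407 + n}{-4760 - 4085} = \frac{-2407 - 622}{-4760 - 4085} = - \frac{3029}{-8845} = \left(-3029\right) \left(- \frac{1}{8845}\right) = \frac{3029}{8845}$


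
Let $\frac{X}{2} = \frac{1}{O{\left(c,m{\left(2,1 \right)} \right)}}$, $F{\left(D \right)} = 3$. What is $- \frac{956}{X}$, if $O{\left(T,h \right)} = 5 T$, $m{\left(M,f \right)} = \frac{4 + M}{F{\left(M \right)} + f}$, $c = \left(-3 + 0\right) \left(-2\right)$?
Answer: $-14340$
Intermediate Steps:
$c = 6$ ($c = \left(-3\right) \left(-2\right) = 6$)
$m{\left(M,f \right)} = \frac{4 + M}{3 + f}$
$X = \frac{1}{15}$ ($X = \frac{2}{5 \cdot 6} = \frac{2}{30} = 2 \cdot \frac{1}{30} = \frac{1}{15} \approx 0.066667$)
$- \frac{956}{X} = - 956 \frac{1}{\frac{1}{15}} = \left(-956\right) 15 = -14340$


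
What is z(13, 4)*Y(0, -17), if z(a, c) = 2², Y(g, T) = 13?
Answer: 52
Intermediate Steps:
z(a, c) = 4
z(13, 4)*Y(0, -17) = 4*13 = 52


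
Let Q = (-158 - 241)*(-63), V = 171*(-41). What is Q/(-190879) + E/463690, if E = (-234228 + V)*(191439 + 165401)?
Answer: -1643158695423957/8850868351 ≈ -1.8565e+5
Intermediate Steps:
V = -7011
E = -86083724760 (E = (-234228 - 7011)*(191439 + 165401) = -241239*356840 = -86083724760)
Q = 25137 (Q = -399*(-63) = 25137)
Q/(-190879) + E/463690 = 25137/(-190879) - 86083724760/463690 = 25137*(-1/190879) - 86083724760*1/463690 = -25137/190879 - 8608372476/46369 = -1643158695423957/8850868351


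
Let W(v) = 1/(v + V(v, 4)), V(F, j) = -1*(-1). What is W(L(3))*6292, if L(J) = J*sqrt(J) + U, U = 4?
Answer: -15730 + 9438*sqrt(3) ≈ 617.10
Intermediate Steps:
V(F, j) = 1
L(J) = 4 + J**(3/2) (L(J) = J*sqrt(J) + 4 = J**(3/2) + 4 = 4 + J**(3/2))
W(v) = 1/(1 + v) (W(v) = 1/(v + 1) = 1/(1 + v))
W(L(3))*6292 = 6292/(1 + (4 + 3**(3/2))) = 6292/(1 + (4 + 3*sqrt(3))) = 6292/(5 + 3*sqrt(3))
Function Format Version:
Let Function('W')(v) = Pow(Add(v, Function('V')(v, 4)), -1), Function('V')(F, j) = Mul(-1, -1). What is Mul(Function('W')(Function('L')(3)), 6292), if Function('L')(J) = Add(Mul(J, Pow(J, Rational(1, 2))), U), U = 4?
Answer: Add(-15730, Mul(9438, Pow(3, Rational(1, 2)))) ≈ 617.10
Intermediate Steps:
Function('V')(F, j) = 1
Function('L')(J) = Add(4, Pow(J, Rational(3, 2))) (Function('L')(J) = Add(Mul(J, Pow(J, Rational(1, 2))), 4) = Add(Pow(J, Rational(3, 2)), 4) = Add(4, Pow(J, Rational(3, 2))))
Function('W')(v) = Pow(Add(1, v), -1) (Function('W')(v) = Pow(Add(v, 1), -1) = Pow(Add(1, v), -1))
Mul(Function('W')(Function('L')(3)), 6292) = Mul(Pow(Add(1, Add(4, Pow(3, Rational(3, 2)))), -1), 6292) = Mul(Pow(Add(1, Add(4, Mul(3, Pow(3, Rational(1, 2))))), -1), 6292) = Mul(Pow(Add(5, Mul(3, Pow(3, Rational(1, 2)))), -1), 6292) = Mul(6292, Pow(Add(5, Mul(3, Pow(3, Rational(1, 2)))), -1))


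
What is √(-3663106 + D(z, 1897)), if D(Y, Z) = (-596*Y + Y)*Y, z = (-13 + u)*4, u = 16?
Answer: I*√3748786 ≈ 1936.2*I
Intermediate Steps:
z = 12 (z = (-13 + 16)*4 = 3*4 = 12)
D(Y, Z) = -595*Y² (D(Y, Z) = (-595*Y)*Y = -595*Y²)
√(-3663106 + D(z, 1897)) = √(-3663106 - 595*12²) = √(-3663106 - 595*144) = √(-3663106 - 85680) = √(-3748786) = I*√3748786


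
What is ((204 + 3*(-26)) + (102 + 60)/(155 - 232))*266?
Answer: 362520/11 ≈ 32956.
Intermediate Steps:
((204 + 3*(-26)) + (102 + 60)/(155 - 232))*266 = ((204 - 78) + 162/(-77))*266 = (126 + 162*(-1/77))*266 = (126 - 162/77)*266 = (9540/77)*266 = 362520/11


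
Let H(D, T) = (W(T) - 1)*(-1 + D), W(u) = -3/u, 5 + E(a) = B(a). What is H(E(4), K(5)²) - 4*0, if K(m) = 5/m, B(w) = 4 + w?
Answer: -8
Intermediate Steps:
E(a) = -1 + a (E(a) = -5 + (4 + a) = -1 + a)
H(D, T) = (-1 + D)*(-1 - 3/T) (H(D, T) = (-3/T - 1)*(-1 + D) = (-1 - 3/T)*(-1 + D) = (-1 + D)*(-1 - 3/T))
H(E(4), K(5)²) - 4*0 = (3 - 3*(-1 + 4) + (5/5)²*(1 - (-1 + 4)))/((5/5)²) - 4*0 = (3 - 3*3 + (5*(⅕))²*(1 - 1*3))/((5*(⅕))²) + 0 = (3 - 9 + 1²*(1 - 3))/(1²) + 0 = (3 - 9 + 1*(-2))/1 + 0 = 1*(3 - 9 - 2) + 0 = 1*(-8) + 0 = -8 + 0 = -8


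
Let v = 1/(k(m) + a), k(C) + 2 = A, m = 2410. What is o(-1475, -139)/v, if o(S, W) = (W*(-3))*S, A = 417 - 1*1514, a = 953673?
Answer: -585904453050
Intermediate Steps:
A = -1097 (A = 417 - 1514 = -1097)
k(C) = -1099 (k(C) = -2 - 1097 = -1099)
o(S, W) = -3*S*W (o(S, W) = (-3*W)*S = -3*S*W)
v = 1/952574 (v = 1/(-1099 + 953673) = 1/952574 ≈ 1.0498e-6)
o(-1475, -139)/v = (-3*(-1475)*(-139))/(1/952574) = -615075*952574 = -585904453050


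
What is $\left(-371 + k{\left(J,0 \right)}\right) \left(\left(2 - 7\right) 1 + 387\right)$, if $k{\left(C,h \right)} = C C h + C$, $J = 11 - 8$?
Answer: $-140576$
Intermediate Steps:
$J = 3$
$k{\left(C,h \right)} = C + h C^{2}$ ($k{\left(C,h \right)} = C^{2} h + C = h C^{2} + C = C + h C^{2}$)
$\left(-371 + k{\left(J,0 \right)}\right) \left(\left(2 - 7\right) 1 + 387\right) = \left(-371 + 3 \left(1 + 3 \cdot 0\right)\right) \left(\left(2 - 7\right) 1 + 387\right) = \left(-371 + 3 \left(1 + 0\right)\right) \left(\left(-5\right) 1 + 387\right) = \left(-371 + 3 \cdot 1\right) \left(-5 + 387\right) = \left(-371 + 3\right) 382 = \left(-368\right) 382 = -140576$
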